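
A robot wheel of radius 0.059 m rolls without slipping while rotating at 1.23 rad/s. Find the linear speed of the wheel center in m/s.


v = omega * r = 1.23 * 0.059 = 0.0726

0.0726 m/s


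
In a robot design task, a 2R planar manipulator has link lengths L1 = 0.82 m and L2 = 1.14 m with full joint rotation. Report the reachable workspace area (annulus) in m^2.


r_max = L1 + L2 = 1.9600, r_min = |L1 - L2| = 0.3200
A = pi*(r_max^2 - r_min^2) = pi*(3.8416 - 0.1024) = 11.7470

11.7470 m^2


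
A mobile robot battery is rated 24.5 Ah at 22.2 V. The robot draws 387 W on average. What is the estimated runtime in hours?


E = 24.5*22.2 = 543.9000 Wh
t = E/P = 543.9000/387 = 1.4054

1.4054 hours


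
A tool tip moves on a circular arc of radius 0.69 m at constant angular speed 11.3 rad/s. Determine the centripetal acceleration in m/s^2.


a_c = omega^2 * r = 11.3^2 * 0.69 = 88.1061

88.1061 m/s^2


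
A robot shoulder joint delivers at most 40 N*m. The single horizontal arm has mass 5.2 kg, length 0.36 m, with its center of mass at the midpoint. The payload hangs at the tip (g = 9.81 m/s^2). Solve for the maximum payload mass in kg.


tau_arm = m_arm*g*(L/2) = 5.2*9.81*0.36/2 = 9.1822 N*m
tau_payload = tau_max - tau_arm = 40 - 9.1822 = 30.8178
m_payload = tau_payload / (g*L) = 30.8178 / (9.81*0.36) = 8.7263

8.7263 kg


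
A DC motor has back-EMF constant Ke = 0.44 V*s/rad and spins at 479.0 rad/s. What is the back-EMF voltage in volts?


V_emf = Ke * omega = 0.44*479.0 = 210.7600

210.7600 V


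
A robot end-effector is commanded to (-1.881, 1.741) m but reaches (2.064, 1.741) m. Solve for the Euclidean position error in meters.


dx = 2.064 - (-1.881) = 3.9450, dy = 1.741 - (1.741) = 0
err = sqrt(15.563025 + 0) = 3.9450

3.9450 m


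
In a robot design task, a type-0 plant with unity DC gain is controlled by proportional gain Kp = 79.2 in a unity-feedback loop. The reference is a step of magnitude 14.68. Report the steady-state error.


e_ss = R/(1 + Kp) = 14.68/(1 + 79.2) = 14.68/80.2000 = 0.1830

0.1830


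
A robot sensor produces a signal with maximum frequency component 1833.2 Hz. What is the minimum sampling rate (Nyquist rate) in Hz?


f_s,min = 2*f_max = 2*1833.2 = 3666.4000

3666.4000 Hz


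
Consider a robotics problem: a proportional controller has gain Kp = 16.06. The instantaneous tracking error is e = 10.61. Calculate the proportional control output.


u_P = Kp * e = 16.06 * 10.61 = 170.3966

170.3966


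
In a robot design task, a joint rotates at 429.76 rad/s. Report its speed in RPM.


RPM = 429.76 * 60/(2*pi) = 4103.9057

4103.9057 RPM


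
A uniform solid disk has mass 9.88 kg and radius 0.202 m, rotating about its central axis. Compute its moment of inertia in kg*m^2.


I = (1/2)*m*R^2 = 0.5*9.88*0.202^2 = 0.2016

0.2016 kg*m^2


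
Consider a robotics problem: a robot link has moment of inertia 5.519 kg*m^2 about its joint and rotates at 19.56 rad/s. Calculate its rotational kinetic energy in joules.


KE = (1/2)*I*omega^2 = 0.5*5.519*19.56^2 = 1055.7670

1055.7670 J


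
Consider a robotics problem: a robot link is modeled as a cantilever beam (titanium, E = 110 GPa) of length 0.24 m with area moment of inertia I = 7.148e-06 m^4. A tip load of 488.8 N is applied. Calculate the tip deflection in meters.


delta = F*L^3/(3*E*I) = 488.8*0.24^3/(3*1.100e+11*7.148e-06)
      = 6.7571712/2358840 = 2.8646e-06

2.8646e-06 m


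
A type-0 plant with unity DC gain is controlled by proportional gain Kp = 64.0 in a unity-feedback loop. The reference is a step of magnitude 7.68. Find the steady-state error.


e_ss = R/(1 + Kp) = 7.68/(1 + 64.0) = 7.68/65.0000 = 0.1182

0.1182


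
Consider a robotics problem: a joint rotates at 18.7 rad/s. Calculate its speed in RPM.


RPM = 18.7 * 60/(2*pi) = 178.5718

178.5718 RPM


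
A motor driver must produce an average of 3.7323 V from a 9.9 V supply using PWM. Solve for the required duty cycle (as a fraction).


D = V_avg/V_supply = 3.7323/9.9 = 0.3770

0.3770


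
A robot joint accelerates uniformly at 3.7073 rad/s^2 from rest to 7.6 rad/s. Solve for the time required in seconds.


t = delta_omega / alpha = 7.6 / 3.7073 = 2.0500

2.0500 s


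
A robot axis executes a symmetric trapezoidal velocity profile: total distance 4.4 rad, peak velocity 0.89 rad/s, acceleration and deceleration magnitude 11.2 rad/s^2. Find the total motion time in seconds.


t_acc = v/a = 0.89/11.2 = 0.079464 s
d_acc = v^2/(2a) = 0.035362 rad (each ramp)
d_cruise = 4.4 - 2*0.035362 = 4.329276 rad
t_cruise = 4.329276/0.89 = 4.864355 s
t_total = 2*0.079464 + 4.864355 = 5.0233

5.0233 s


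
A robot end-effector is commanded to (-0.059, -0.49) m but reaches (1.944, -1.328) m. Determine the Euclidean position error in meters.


dx = 1.944 - (-0.059) = 2.0030, dy = -1.328 - (-0.49) = -0.8380
err = sqrt(4.012009 + 0.702244) = 2.1712

2.1712 m


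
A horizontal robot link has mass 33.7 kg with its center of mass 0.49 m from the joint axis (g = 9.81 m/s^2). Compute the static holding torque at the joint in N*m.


tau = m*g*L = 33.7 * 9.81 * 0.49 = 161.9925

161.9925 N*m


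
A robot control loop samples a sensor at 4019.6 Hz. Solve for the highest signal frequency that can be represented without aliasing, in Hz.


f_max = f_s/2 = 4019.6/2 = 2009.8000

2009.8000 Hz


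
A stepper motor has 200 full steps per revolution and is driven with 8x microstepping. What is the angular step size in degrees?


step = 360/(200*8) = 360/1600 = 0.2250

0.2250 degrees


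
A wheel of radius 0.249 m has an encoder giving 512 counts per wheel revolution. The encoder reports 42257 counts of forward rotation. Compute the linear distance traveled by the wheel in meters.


revs = 42257/512 = 82.533203
d = revs * 2*pi*r = 82.533203 * 2*pi*0.249 = 129.1243

129.1243 m


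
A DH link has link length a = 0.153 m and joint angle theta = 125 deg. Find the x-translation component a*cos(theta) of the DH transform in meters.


a*cos(theta) = 0.153*cos(125 deg) = -0.0878

-0.0878 m


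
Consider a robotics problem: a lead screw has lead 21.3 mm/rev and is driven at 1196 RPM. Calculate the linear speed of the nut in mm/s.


v = lead * (RPM/60) = 21.3*1196/60 = 424.5800

424.5800 mm/s


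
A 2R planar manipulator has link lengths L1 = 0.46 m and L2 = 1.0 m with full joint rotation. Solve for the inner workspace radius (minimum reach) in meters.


r_min = |L1 - L2| = |0.46 - 1.0| = 0.5400

0.5400 m


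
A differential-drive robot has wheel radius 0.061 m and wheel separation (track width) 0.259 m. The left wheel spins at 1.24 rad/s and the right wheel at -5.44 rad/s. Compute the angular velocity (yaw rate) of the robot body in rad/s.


omega = r*(wR - wL)/L = 0.061*(-5.44 - (1.24))/0.259 = -1.5733

-1.5733 rad/s


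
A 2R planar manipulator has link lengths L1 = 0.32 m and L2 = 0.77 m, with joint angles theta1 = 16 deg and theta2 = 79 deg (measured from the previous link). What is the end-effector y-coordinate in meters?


y = L1*sin(th1) + L2*sin(th1+th2) = 0.32*sin(16 deg) + 0.77*sin(95 deg) = 0.8553

0.8553 m


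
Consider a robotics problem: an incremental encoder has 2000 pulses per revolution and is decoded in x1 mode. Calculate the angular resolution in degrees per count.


resolution = 360 / (PPR * 1) = 360 / 2000 = 0.1800

0.1800 degrees


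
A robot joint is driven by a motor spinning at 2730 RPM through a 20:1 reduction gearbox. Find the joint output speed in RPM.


omega_joint = omega_motor / N = 2730 / 20 = 136.5000

136.5000 RPM


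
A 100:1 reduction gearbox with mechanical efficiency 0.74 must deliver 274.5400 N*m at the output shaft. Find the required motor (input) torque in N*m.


tau_in = tau_out / (N * eta) = 274.5400 / (100 * 0.74) = 3.7100

3.7100 N*m


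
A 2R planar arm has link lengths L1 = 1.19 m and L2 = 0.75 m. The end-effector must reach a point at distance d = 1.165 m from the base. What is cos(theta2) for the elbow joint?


cos(th2) = (d^2 - L1^2 - L2^2)/(2*L1*L2) = (1.165^2 - 1.19^2 - 0.75^2)/(2*1.19*0.75) = -0.3481

-0.3481


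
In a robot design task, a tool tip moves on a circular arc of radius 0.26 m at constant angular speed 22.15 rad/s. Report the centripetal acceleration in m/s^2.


a_c = omega^2 * r = 22.15^2 * 0.26 = 127.5618

127.5618 m/s^2


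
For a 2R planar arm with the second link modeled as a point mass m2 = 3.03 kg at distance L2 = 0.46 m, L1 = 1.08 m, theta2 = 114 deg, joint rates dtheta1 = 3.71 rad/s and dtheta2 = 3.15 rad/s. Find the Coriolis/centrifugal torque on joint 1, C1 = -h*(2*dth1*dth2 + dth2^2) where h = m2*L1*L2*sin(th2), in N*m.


h = m2*L1*L2*sin(th2) = 3.03*1.08*0.46*sin(114 deg) = 1.375164
C1 = -h*(2*3.71*3.15 + 3.15^2) = -1.375164*33.2955 = -45.7868

-45.7868 N*m


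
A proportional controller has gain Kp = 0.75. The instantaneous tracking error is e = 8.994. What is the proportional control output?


u_P = Kp * e = 0.75 * 8.994 = 6.7455

6.7455


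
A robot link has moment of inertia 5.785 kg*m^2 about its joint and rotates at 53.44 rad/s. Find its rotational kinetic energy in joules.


KE = (1/2)*I*omega^2 = 0.5*5.785*53.44^2 = 8260.4987

8260.4987 J


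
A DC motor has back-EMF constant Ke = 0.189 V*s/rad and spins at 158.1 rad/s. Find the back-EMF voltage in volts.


V_emf = Ke * omega = 0.189*158.1 = 29.8809

29.8809 V


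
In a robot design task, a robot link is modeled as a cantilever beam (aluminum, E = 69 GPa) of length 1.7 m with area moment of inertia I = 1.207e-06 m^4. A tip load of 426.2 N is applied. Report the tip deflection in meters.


delta = F*L^3/(3*E*I) = 426.2*1.7^3/(3*6.900e+10*1.207e-06)
      = 2093.9206/249849 = 0.0084

0.0084 m


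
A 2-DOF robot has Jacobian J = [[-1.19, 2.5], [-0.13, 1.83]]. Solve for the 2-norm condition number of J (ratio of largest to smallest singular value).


JJ^T eigenvalues: trace(JJ^T) = 11.0319, det(JJ^T) = det(J)^2 = 3.43249729
s_max^2 = (11.0319 + sqrt(107.97282845))/2 = 10.71144874
s_min^2 = (11.0319 - sqrt(107.97282845))/2 = 0.32045126
kappa = s_max/s_min = sqrt(10.71144874/0.32045126) = 5.7815

5.7815


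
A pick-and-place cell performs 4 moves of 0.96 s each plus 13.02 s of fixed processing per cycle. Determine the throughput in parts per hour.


T_cycle = 4*0.96 + 13.02 = 16.8600 s
rate = 3600/T = 213.5231

213.5231 parts/hour


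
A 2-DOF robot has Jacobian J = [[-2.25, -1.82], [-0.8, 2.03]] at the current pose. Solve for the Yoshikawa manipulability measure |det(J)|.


det(J) = -2.25*2.03 - (-1.82)*(-0.8) = -6.0235
|det(J)| = 6.0235

6.0235


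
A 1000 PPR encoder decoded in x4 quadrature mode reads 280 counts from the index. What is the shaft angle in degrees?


angle = counts * 360 / (PPR*4) = 280 * 360 / 4000 = 25.2000

25.2000 degrees


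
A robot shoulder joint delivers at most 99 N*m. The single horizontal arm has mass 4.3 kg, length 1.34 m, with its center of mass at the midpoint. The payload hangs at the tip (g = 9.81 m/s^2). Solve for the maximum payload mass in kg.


tau_arm = m_arm*g*(L/2) = 4.3*9.81*1.34/2 = 28.2626 N*m
tau_payload = tau_max - tau_arm = 99 - 28.2626 = 70.7374
m_payload = tau_payload / (g*L) = 70.7374 / (9.81*1.34) = 5.3812

5.3812 kg


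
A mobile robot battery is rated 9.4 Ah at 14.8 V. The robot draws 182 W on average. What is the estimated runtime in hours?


E = 9.4*14.8 = 139.1200 Wh
t = E/P = 139.1200/182 = 0.7644

0.7644 hours


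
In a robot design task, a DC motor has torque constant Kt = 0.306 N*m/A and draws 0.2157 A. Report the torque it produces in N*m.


tau = Kt * I = 0.306*0.2157 = 0.0660

0.0660 N*m


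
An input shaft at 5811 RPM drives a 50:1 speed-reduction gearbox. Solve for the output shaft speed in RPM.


omega_out = omega_in / N = 5811 / 50 = 116.2200

116.2200 RPM


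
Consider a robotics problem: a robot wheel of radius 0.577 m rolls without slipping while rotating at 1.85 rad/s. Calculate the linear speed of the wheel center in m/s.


v = omega * r = 1.85 * 0.577 = 1.0675

1.0675 m/s


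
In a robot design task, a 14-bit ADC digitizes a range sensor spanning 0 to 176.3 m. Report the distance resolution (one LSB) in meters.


res = range / 2^n = 176.3/2^14 = 176.3/16384 = 0.0108

0.0108 m


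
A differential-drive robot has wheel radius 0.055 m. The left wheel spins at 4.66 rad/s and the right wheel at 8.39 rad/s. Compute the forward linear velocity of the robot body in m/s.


v = r*(wR + wL)/2 = 0.055*(8.39 + 4.66)/2 = 0.3589

0.3589 m/s


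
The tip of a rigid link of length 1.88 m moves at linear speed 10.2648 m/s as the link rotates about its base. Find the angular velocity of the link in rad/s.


omega = v / L = 10.2648 / 1.88 = 5.4600

5.4600 rad/s


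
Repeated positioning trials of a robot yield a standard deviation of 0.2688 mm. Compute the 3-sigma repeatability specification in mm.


repeatability = 3*sigma = 3*0.2688 = 0.8064

0.8064 mm


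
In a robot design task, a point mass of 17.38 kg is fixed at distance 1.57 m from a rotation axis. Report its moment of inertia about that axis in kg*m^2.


I = m*r^2 = 17.38*1.57^2 = 42.8400

42.8400 kg*m^2


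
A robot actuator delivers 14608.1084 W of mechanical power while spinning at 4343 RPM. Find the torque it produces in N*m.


omega = 4343 * 2*pi/60 = 454.797896 rad/s
tau = P / omega = 14608.1084 / 454.797896 = 32.1200

32.1200 N*m


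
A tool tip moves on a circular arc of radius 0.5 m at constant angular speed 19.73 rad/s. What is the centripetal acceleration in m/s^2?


a_c = omega^2 * r = 19.73^2 * 0.5 = 194.6364

194.6364 m/s^2


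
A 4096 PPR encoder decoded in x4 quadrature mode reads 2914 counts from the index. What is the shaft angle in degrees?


angle = counts * 360 / (PPR*4) = 2914 * 360 / 16384 = 64.0283

64.0283 degrees


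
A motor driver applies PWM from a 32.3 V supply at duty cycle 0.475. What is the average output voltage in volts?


V_avg = V_supply * D = 32.3*0.475 = 15.3425

15.3425 V


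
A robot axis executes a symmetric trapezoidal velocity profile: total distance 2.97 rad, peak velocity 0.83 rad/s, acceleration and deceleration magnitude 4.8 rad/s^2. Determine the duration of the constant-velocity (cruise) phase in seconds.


t_acc = v/a = 0.172917 s, d_acc = v^2/(2a) = 0.071760 rad each
d_cruise = 2.97 - 2*0.071760 = 2.826480 rad
t_cruise = d_cruise/v = 2.826480/0.83 = 3.4054

3.4054 s


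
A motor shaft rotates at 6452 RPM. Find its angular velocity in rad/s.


omega = 6452 * 2*pi/60 = 675.6519

675.6519 rad/s


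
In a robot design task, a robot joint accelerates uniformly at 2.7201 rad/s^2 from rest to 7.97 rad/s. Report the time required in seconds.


t = delta_omega / alpha = 7.97 / 2.7201 = 2.9300

2.9300 s


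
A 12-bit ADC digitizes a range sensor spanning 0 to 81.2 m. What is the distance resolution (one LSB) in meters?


res = range / 2^n = 81.2/2^12 = 81.2/4096 = 0.0198

0.0198 m


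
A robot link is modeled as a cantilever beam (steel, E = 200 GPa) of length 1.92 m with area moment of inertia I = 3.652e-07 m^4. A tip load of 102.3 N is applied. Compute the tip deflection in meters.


delta = F*L^3/(3*E*I) = 102.3*1.92^3/(3*2.000e+11*3.652e-07)
      = 724.0679424/219120 = 0.0033

0.0033 m


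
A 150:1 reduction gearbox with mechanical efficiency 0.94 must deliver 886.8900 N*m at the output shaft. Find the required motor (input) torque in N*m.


tau_in = tau_out / (N * eta) = 886.8900 / (150 * 0.94) = 6.2900

6.2900 N*m


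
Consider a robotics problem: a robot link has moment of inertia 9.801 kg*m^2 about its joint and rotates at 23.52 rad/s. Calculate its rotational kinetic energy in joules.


KE = (1/2)*I*omega^2 = 0.5*9.801*23.52^2 = 2710.9096

2710.9096 J


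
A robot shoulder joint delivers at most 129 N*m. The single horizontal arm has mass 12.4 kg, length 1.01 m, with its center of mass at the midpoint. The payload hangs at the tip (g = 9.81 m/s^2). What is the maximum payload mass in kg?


tau_arm = m_arm*g*(L/2) = 12.4*9.81*1.01/2 = 61.4302 N*m
tau_payload = tau_max - tau_arm = 129 - 61.4302 = 67.5698
m_payload = tau_payload / (g*L) = 67.5698 / (9.81*1.01) = 6.8197

6.8197 kg


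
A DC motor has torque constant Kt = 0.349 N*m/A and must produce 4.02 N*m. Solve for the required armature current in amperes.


I = tau / Kt = 4.02/0.349 = 11.5186

11.5186 A


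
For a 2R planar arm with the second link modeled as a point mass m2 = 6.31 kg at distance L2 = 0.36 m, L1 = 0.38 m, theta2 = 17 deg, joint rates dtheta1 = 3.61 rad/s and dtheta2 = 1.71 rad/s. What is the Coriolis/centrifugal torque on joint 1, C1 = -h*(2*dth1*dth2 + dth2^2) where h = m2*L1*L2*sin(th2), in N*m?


h = m2*L1*L2*sin(th2) = 6.31*0.38*0.36*sin(17 deg) = 0.252378
C1 = -h*(2*3.61*1.71 + 1.71^2) = -0.252378*15.2703 = -3.8539

-3.8539 N*m


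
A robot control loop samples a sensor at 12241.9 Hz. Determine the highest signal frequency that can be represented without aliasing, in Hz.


f_max = f_s/2 = 12241.9/2 = 6120.9500

6120.9500 Hz


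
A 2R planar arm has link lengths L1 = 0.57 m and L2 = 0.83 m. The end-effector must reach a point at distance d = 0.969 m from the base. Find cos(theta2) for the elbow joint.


cos(th2) = (d^2 - L1^2 - L2^2)/(2*L1*L2) = (0.969^2 - 0.57^2 - 0.83^2)/(2*0.57*0.83) = -0.0791

-0.0791


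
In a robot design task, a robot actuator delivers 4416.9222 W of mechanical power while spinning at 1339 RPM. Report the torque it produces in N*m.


omega = 1339 * 2*pi/60 = 140.219752 rad/s
tau = P / omega = 4416.9222 / 140.219752 = 31.5000

31.5000 N*m


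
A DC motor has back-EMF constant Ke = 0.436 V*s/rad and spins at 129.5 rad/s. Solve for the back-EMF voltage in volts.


V_emf = Ke * omega = 0.436*129.5 = 56.4620

56.4620 V


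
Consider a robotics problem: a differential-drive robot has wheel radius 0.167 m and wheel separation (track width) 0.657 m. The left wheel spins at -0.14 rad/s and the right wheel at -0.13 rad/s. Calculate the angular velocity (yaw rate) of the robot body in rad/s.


omega = r*(wR - wL)/L = 0.167*(-0.13 - (-0.14))/0.657 = 0.0025

0.0025 rad/s


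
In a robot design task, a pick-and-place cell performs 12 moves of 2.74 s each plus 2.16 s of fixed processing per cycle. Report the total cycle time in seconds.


T = 12*2.74 + 2.16 = 35.0400

35.0400 s


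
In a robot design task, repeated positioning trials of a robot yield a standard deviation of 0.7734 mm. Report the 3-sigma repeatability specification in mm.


repeatability = 3*sigma = 3*0.7734 = 2.3202

2.3202 mm


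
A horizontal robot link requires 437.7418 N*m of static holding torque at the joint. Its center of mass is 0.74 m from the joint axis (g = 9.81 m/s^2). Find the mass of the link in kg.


m = tau / (g*L) = 437.7418 / (9.81 * 0.74) = 60.3000

60.3000 kg


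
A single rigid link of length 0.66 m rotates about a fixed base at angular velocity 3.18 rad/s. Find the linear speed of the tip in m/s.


v = L*omega = 0.66 * 3.18 = 2.0988

2.0988 m/s


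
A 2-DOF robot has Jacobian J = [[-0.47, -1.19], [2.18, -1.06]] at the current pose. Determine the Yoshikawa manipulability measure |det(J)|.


det(J) = -0.47*-1.06 - (-1.19)*(2.18) = 3.0924
|det(J)| = 3.0924

3.0924


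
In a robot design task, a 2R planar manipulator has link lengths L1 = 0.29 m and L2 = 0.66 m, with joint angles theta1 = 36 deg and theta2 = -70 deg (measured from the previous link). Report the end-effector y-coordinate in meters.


y = L1*sin(th1) + L2*sin(th1+th2) = 0.29*sin(36 deg) + 0.66*sin(-34 deg) = -0.1986

-0.1986 m


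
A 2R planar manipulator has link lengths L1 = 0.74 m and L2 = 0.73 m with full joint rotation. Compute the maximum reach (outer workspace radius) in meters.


r_max = L1 + L2 = 0.74 + 0.73 = 1.4700

1.4700 m


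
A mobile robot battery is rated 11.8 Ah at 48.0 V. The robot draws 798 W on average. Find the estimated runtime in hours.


E = 11.8*48.0 = 566.4000 Wh
t = E/P = 566.4000/798 = 0.7098

0.7098 hours


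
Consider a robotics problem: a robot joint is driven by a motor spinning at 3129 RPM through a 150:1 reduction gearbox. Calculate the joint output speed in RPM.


omega_joint = omega_motor / N = 3129 / 150 = 20.8600

20.8600 RPM


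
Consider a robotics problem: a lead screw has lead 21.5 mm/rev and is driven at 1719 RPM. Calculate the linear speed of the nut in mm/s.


v = lead * (RPM/60) = 21.5*1719/60 = 615.9750

615.9750 mm/s


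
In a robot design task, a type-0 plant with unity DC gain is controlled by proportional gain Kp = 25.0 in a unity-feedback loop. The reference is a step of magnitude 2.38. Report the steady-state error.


e_ss = R/(1 + Kp) = 2.38/(1 + 25.0) = 2.38/26.0000 = 0.0915

0.0915


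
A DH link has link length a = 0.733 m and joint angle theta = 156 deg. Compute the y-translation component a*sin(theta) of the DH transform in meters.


a*sin(theta) = 0.733*sin(156 deg) = 0.2981

0.2981 m


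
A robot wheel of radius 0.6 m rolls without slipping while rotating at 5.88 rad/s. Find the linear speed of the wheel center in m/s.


v = omega * r = 5.88 * 0.6 = 3.5280

3.5280 m/s


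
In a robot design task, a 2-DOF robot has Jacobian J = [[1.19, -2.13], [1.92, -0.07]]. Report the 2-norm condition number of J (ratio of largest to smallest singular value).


JJ^T eigenvalues: trace(JJ^T) = 9.6443, det(JJ^T) = det(J)^2 = 16.05043969
s_max^2 = (9.6443 + sqrt(28.81076373))/2 = 7.50593295
s_min^2 = (9.6443 - sqrt(28.81076373))/2 = 2.13836705
kappa = s_max/s_min = sqrt(7.50593295/2.13836705) = 1.8735

1.8735


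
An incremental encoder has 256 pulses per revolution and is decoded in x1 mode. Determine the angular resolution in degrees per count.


resolution = 360 / (PPR * 1) = 360 / 256 = 1.4062

1.4062 degrees


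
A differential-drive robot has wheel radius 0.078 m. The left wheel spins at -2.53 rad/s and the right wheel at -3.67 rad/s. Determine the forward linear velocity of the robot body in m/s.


v = r*(wR + wL)/2 = 0.078*(-3.67 + -2.53)/2 = -0.2418

-0.2418 m/s


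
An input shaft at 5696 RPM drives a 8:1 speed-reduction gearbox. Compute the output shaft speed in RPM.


omega_out = omega_in / N = 5696 / 8 = 712.0000

712.0000 RPM


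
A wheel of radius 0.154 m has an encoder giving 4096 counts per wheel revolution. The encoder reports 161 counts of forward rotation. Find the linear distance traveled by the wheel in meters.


revs = 161/4096 = 0.039307
d = revs * 2*pi*r = 0.039307 * 2*pi*0.154 = 0.0380

0.0380 m


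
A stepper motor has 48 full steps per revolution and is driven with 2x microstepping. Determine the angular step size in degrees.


step = 360/(48*2) = 360/96 = 3.7500

3.7500 degrees


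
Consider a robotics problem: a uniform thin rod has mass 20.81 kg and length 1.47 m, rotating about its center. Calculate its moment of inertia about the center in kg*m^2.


I = (1/12)*m*L^2 = (1/12)*20.81*1.47^2 = 3.7474

3.7474 kg*m^2


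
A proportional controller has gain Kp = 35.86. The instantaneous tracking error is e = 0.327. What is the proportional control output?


u_P = Kp * e = 35.86 * 0.327 = 11.7262

11.7262


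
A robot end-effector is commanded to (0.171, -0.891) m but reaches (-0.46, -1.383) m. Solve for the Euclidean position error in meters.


dx = -0.46 - (0.171) = -0.6310, dy = -1.383 - (-0.891) = -0.4920
err = sqrt(0.398161 + 0.242064) = 0.8001

0.8001 m


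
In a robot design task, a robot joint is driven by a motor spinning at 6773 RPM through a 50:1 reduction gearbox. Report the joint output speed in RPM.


omega_joint = omega_motor / N = 6773 / 50 = 135.4600

135.4600 RPM


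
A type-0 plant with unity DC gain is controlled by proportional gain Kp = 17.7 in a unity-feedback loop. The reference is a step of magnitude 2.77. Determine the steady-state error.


e_ss = R/(1 + Kp) = 2.77/(1 + 17.7) = 2.77/18.7000 = 0.1481

0.1481


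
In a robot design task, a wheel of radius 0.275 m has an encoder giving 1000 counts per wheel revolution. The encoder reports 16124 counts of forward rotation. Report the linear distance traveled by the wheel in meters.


revs = 16124/1000 = 16.124000
d = revs * 2*pi*r = 16.124000 * 2*pi*0.275 = 27.8603

27.8603 m


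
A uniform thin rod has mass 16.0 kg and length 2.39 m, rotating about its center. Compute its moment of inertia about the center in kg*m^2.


I = (1/12)*m*L^2 = (1/12)*16.0*2.39^2 = 7.6161

7.6161 kg*m^2


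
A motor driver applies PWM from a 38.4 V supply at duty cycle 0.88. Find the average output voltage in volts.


V_avg = V_supply * D = 38.4*0.88 = 33.7920

33.7920 V


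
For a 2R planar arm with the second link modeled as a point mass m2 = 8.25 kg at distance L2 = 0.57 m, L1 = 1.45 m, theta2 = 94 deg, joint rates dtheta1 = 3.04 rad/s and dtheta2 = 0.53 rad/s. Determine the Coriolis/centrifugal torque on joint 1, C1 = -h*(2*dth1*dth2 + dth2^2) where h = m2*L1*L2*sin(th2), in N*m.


h = m2*L1*L2*sin(th2) = 8.25*1.45*0.57*sin(94 deg) = 6.802015
C1 = -h*(2*3.04*0.53 + 0.53^2) = -6.802015*3.5033 = -23.8295

-23.8295 N*m


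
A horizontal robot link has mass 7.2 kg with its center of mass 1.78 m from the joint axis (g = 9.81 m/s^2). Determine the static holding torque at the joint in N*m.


tau = m*g*L = 7.2 * 9.81 * 1.78 = 125.7250

125.7250 N*m


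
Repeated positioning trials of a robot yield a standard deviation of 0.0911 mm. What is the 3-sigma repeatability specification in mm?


repeatability = 3*sigma = 3*0.0911 = 0.2733

0.2733 mm


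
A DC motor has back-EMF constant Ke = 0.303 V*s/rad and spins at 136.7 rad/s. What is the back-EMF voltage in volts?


V_emf = Ke * omega = 0.303*136.7 = 41.4201

41.4201 V


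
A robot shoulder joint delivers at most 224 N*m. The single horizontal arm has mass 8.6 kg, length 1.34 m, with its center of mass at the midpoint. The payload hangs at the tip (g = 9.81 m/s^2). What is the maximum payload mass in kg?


tau_arm = m_arm*g*(L/2) = 8.6*9.81*1.34/2 = 56.5252 N*m
tau_payload = tau_max - tau_arm = 224 - 56.5252 = 167.4748
m_payload = tau_payload / (g*L) = 167.4748 / (9.81*1.34) = 12.7402

12.7402 kg


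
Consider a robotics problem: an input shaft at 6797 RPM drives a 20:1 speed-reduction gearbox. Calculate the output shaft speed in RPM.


omega_out = omega_in / N = 6797 / 20 = 339.8500

339.8500 RPM


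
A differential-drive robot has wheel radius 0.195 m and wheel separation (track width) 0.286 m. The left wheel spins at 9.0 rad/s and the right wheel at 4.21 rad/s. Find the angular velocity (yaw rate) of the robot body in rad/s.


omega = r*(wR - wL)/L = 0.195*(4.21 - (9.0))/0.286 = -3.2659

-3.2659 rad/s


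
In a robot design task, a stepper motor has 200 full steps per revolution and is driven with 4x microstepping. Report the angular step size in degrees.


step = 360/(200*4) = 360/800 = 0.4500

0.4500 degrees


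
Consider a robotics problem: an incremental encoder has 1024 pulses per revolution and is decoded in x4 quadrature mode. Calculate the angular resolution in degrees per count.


resolution = 360 / (PPR * 4) = 360 / 4096 = 0.0879

0.0879 degrees


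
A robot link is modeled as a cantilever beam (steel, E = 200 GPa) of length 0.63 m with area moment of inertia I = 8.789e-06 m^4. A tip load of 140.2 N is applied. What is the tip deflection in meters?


delta = F*L^3/(3*E*I) = 140.2*0.63^3/(3*2.000e+11*8.789e-06)
      = 35.0565894/5273400 = 6.6478e-06

6.6478e-06 m


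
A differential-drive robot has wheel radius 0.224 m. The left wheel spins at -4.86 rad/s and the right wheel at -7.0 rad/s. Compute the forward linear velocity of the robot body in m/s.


v = r*(wR + wL)/2 = 0.224*(-7.0 + -4.86)/2 = -1.3283

-1.3283 m/s


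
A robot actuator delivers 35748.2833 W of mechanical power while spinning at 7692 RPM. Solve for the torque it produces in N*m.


omega = 7692 * 2*pi/60 = 805.504356 rad/s
tau = P / omega = 35748.2833 / 805.504356 = 44.3800

44.3800 N*m


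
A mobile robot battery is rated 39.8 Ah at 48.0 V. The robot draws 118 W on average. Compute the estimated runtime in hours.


E = 39.8*48.0 = 1910.4000 Wh
t = E/P = 1910.4000/118 = 16.1898

16.1898 hours


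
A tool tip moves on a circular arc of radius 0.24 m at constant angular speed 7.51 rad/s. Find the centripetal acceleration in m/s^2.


a_c = omega^2 * r = 7.51^2 * 0.24 = 13.5360

13.5360 m/s^2


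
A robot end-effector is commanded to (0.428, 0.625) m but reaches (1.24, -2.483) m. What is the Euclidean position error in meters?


dx = 1.24 - (0.428) = 0.8120, dy = -2.483 - (0.625) = -3.1080
err = sqrt(0.659344 + 9.659664) = 3.2123

3.2123 m


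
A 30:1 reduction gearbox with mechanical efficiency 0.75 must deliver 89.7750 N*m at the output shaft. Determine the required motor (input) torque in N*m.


tau_in = tau_out / (N * eta) = 89.7750 / (30 * 0.75) = 3.9900

3.9900 N*m


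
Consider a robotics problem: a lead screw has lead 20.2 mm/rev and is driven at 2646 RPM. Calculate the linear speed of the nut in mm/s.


v = lead * (RPM/60) = 20.2*2646/60 = 890.8200

890.8200 mm/s


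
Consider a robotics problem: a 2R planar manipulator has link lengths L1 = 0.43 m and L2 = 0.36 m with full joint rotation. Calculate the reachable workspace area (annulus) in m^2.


r_max = L1 + L2 = 0.7900, r_min = |L1 - L2| = 0.0700
A = pi*(r_max^2 - r_min^2) = pi*(0.6241 - 0.0049) = 1.9453

1.9453 m^2


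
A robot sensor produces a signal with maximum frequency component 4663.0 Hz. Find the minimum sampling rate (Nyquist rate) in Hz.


f_s,min = 2*f_max = 2*4663.0 = 9326.0000

9326.0000 Hz


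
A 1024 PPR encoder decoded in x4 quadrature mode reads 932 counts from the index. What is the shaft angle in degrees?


angle = counts * 360 / (PPR*4) = 932 * 360 / 4096 = 81.9141

81.9141 degrees


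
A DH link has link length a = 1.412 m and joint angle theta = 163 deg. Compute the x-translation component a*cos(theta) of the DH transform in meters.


a*cos(theta) = 1.412*cos(163 deg) = -1.3503

-1.3503 m


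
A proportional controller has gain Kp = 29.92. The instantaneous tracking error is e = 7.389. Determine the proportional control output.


u_P = Kp * e = 29.92 * 7.389 = 221.0789

221.0789


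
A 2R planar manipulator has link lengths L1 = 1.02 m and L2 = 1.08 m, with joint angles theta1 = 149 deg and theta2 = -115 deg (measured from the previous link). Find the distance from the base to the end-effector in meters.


x = L1*cos(th1) + L2*cos(th1+th2) = 0.021050
y = L1*sin(th1) + L2*sin(th1+th2) = 1.129267
d = sqrt(x^2 + y^2) = sqrt(4.431025e-04 + 1.275244) = 1.1295

1.1295 m


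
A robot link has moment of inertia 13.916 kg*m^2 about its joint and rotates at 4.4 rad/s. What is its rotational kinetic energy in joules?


KE = (1/2)*I*omega^2 = 0.5*13.916*4.4^2 = 134.7069

134.7069 J


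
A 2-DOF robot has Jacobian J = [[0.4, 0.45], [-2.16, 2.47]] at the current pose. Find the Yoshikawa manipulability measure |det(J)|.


det(J) = 0.4*2.47 - (0.45)*(-2.16) = 1.9600
|det(J)| = 1.9600

1.9600


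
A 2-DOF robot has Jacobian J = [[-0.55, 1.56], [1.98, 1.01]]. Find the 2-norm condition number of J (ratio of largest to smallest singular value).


JJ^T eigenvalues: trace(JJ^T) = 7.6766, det(JJ^T) = det(J)^2 = 13.28092249
s_max^2 = (7.6766 + sqrt(5.80649760))/2 = 5.04313376
s_min^2 = (7.6766 - sqrt(5.80649760))/2 = 2.63346624
kappa = s_max/s_min = sqrt(5.04313376/2.63346624) = 1.3838

1.3838


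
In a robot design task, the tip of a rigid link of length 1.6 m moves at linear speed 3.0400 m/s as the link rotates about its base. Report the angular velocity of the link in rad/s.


omega = v / L = 3.0400 / 1.6 = 1.9000

1.9000 rad/s


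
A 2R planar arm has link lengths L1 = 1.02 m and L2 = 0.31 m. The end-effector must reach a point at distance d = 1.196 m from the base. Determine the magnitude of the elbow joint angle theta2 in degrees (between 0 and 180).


cos(th2) = (d^2 - L1^2 - L2^2)/(2*L1*L2) = (1.196^2 - 1.02^2 - 0.31^2)/(2*1.02*0.31) = 0.46476281
th2 = acos(0.46476281) = 62.3051 deg

62.3051 degrees


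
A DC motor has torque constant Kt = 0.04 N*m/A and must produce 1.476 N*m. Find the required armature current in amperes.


I = tau / Kt = 1.476/0.04 = 36.9000

36.9000 A


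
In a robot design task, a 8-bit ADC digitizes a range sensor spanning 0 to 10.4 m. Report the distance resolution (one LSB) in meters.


res = range / 2^n = 10.4/2^8 = 10.4/256 = 0.0406

0.0406 m


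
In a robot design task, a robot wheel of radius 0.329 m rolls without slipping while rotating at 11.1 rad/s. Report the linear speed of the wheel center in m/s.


v = omega * r = 11.1 * 0.329 = 3.6519

3.6519 m/s


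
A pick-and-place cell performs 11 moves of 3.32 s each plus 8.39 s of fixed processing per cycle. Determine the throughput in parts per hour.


T_cycle = 11*3.32 + 8.39 = 44.9100 s
rate = 3600/T = 80.1603

80.1603 parts/hour


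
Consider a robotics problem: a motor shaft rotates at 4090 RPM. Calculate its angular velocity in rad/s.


omega = 4090 * 2*pi/60 = 428.3038

428.3038 rad/s


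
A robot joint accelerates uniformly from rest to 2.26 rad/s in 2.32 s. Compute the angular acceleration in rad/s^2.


alpha = delta_omega / t = 2.26 / 2.32 = 0.9741

0.9741 rad/s^2


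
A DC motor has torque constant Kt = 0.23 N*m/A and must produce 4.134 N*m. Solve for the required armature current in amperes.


I = tau / Kt = 4.134/0.23 = 17.9739

17.9739 A


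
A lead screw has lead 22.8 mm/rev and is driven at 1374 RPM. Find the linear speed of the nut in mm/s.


v = lead * (RPM/60) = 22.8*1374/60 = 522.1200

522.1200 mm/s


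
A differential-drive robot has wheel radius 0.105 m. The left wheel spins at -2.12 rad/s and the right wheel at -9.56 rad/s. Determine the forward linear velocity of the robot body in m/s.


v = r*(wR + wL)/2 = 0.105*(-9.56 + -2.12)/2 = -0.6132

-0.6132 m/s


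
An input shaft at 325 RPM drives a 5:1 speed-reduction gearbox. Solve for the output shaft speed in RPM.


omega_out = omega_in / N = 325 / 5 = 65.0000

65.0000 RPM


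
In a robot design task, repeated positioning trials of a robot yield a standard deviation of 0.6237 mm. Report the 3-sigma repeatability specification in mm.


repeatability = 3*sigma = 3*0.6237 = 1.8711

1.8711 mm


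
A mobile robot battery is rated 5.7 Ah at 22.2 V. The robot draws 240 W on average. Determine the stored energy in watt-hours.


E = capacity * V = 5.7*22.2 = 126.5400

126.5400 Wh


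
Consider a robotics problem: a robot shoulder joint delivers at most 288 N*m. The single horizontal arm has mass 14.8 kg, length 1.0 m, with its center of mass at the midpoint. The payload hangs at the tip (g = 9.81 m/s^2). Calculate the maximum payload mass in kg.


tau_arm = m_arm*g*(L/2) = 14.8*9.81*1.0/2 = 72.5940 N*m
tau_payload = tau_max - tau_arm = 288 - 72.5940 = 215.4060
m_payload = tau_payload / (g*L) = 215.4060 / (9.81*1.0) = 21.9578

21.9578 kg


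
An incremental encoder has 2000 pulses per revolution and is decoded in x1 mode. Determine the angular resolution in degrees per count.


resolution = 360 / (PPR * 1) = 360 / 2000 = 0.1800

0.1800 degrees


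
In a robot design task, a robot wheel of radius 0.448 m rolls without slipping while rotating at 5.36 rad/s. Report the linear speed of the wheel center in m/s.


v = omega * r = 5.36 * 0.448 = 2.4013

2.4013 m/s


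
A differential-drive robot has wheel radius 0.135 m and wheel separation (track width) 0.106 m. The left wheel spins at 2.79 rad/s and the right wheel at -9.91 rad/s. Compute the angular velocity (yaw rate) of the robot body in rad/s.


omega = r*(wR - wL)/L = 0.135*(-9.91 - (2.79))/0.106 = -16.1745

-16.1745 rad/s


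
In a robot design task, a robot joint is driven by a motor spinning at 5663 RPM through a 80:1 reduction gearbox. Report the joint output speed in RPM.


omega_joint = omega_motor / N = 5663 / 80 = 70.7875

70.7875 RPM


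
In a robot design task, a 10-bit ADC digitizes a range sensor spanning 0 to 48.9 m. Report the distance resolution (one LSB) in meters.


res = range / 2^n = 48.9/2^10 = 48.9/1024 = 0.0478

0.0478 m


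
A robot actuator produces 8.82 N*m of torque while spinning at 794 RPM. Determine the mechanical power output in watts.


omega = 794 * 2*pi/60 = 83.147486 rad/s
P = tau * omega = 8.82 * 83.147486 = 733.3608

733.3608 W


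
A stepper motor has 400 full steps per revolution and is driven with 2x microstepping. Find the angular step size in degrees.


step = 360/(400*2) = 360/800 = 0.4500

0.4500 degrees


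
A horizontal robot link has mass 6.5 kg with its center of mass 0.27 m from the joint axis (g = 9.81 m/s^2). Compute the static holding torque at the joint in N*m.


tau = m*g*L = 6.5 * 9.81 * 0.27 = 17.2166

17.2166 N*m


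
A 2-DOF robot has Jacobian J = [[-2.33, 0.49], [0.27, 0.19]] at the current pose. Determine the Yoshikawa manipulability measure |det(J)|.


det(J) = -2.33*0.19 - (0.49)*(0.27) = -0.5750
|det(J)| = 0.5750

0.5750


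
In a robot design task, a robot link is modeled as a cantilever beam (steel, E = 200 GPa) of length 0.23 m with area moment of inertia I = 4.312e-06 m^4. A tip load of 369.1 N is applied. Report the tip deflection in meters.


delta = F*L^3/(3*E*I) = 369.1*0.23^3/(3*2.000e+11*4.312e-06)
      = 4.4908397/2587200 = 1.7358e-06

1.7358e-06 m


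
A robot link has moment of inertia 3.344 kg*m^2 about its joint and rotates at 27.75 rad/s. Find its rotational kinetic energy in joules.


KE = (1/2)*I*omega^2 = 0.5*3.344*27.75^2 = 1287.5445

1287.5445 J


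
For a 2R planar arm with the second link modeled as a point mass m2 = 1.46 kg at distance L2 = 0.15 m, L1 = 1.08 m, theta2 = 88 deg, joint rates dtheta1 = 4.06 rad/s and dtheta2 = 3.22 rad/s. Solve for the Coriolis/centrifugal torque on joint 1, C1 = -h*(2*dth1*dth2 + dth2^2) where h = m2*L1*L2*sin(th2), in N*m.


h = m2*L1*L2*sin(th2) = 1.46*1.08*0.15*sin(88 deg) = 0.236376
C1 = -h*(2*4.06*3.22 + 3.22^2) = -0.236376*36.5148 = -8.6312

-8.6312 N*m


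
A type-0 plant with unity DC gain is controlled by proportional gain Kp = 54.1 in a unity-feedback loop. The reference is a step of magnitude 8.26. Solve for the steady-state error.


e_ss = R/(1 + Kp) = 8.26/(1 + 54.1) = 8.26/55.1000 = 0.1499

0.1499


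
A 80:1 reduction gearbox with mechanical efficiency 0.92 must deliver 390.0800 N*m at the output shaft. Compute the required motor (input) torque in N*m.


tau_in = tau_out / (N * eta) = 390.0800 / (80 * 0.92) = 5.3000

5.3000 N*m


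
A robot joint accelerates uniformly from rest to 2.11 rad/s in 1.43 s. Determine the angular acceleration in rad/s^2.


alpha = delta_omega / t = 2.11 / 1.43 = 1.4755

1.4755 rad/s^2


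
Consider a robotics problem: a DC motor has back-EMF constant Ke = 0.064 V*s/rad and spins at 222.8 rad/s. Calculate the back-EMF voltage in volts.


V_emf = Ke * omega = 0.064*222.8 = 14.2592

14.2592 V


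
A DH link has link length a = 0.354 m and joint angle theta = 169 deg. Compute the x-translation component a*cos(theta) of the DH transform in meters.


a*cos(theta) = 0.354*cos(169 deg) = -0.3475

-0.3475 m


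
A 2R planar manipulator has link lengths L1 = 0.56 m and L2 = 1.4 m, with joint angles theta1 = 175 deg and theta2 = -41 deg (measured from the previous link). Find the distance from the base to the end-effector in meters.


x = L1*cos(th1) + L2*cos(th1+th2) = -1.530391
y = L1*sin(th1) + L2*sin(th1+th2) = 1.055883
d = sqrt(x^2 + y^2) = sqrt(2.342097 + 1.114889) = 1.8593

1.8593 m
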